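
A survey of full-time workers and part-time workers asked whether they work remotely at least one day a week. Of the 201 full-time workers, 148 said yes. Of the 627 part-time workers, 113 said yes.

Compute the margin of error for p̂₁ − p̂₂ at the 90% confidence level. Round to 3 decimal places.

p̂₁ = 148/201 = 0.7363 and p̂₂ = 113/627 = 0.1802.
SE₁ = √(p̂₁(1−p̂₁)/n₁) = √(0.7363·0.2637/201) = 0.03108; SE₂ = √(0.1802·0.8198/627) = 0.01535.
Independent samples: SE of the difference = √(SE₁² + SE₂²) = √(0.0009659664 + 0.0002356225) = 0.03466.
z* for 90% confidence is 1.645, so the margin of error is 1.645 × 0.03466 = 0.05702.

0.057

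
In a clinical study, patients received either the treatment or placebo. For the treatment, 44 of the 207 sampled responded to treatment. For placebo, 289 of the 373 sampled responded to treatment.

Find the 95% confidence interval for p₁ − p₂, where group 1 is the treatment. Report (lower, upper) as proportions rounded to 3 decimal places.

Sample proportions: 44/207 = 0.2126, 289/373 = 0.7748.
Each SE is √(p̂(1−p̂)/n): √(0.2126·0.7874/207) = 0.02844 and √(0.7748·0.2252/373) = 0.02163.
SE(p̂₁ − p̂₂) = √(SE₁² + SE₂²) = √(0.0008088336 + 0.0004678569) = 0.03573, since the two samples are independent.
At 95% confidence z* = 1.960; margin = 1.960 × 0.03573 = 0.07003.
The difference is 0.2126 − 0.7748 = -0.5622, so the interval is -0.5622 ± 0.07003 = (-0.632, -0.492).

(-0.632, -0.492)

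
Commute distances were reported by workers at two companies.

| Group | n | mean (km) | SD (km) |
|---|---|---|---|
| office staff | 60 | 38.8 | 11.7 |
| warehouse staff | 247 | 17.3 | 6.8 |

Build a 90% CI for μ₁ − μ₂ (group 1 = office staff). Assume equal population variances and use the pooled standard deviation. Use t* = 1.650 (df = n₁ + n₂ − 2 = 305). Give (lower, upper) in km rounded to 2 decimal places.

(19.60, 23.40)

Pooled variance s_p² = [59·11.7² + 246·6.8²] / (60+247−2) = 63.7756, so s_p = 7.9860.
SE_diff = s_p·√(1/n₁ + 1/n₂) = 7.9860·√(1/60 + 1/247) = 1.1494.
t* = 1.650; margin = 1.650 × 1.1494 = 1.8965.
Difference = 38.8 − 17.3 = 21.5000.
21.5000 ± 1.8965 → (19.60, 23.40).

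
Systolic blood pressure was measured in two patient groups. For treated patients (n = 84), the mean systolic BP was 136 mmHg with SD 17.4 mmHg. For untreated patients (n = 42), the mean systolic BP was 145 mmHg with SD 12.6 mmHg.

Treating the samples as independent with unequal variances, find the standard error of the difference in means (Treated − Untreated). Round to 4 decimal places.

SE₁ = s₁/√n₁ = 17.4/√84 = 1.8985; SE₂ = 12.6/√42 = 1.9442.
Independent samples, unequal variances: SE_diff = √(SE₁² + SE₂²) = √(3.60430225 + 3.77991364) = 2.7174.

2.7174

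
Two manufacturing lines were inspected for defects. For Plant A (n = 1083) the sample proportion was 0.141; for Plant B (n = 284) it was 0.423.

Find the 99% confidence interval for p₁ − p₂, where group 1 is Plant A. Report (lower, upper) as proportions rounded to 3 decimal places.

SE₁ = √(p̂₁(1−p̂₁)/n₁) = √(0.1410·0.8590/1083) = 0.01058; SE₂ = √(0.4230·0.5770/284) = 0.02932.
Independent samples: SE of the difference = √(SE₁² + SE₂²) = √(0.0001119364 + 0.0008596624) = 0.03117.
z* for 99% confidence is 2.576, so the margin of error is 2.576 × 0.03117 = 0.08029.
Point estimate p̂₁ − p̂₂ = 0.1410 − 0.4230 = -0.2820.
-0.2820 ± 0.08029 → (-0.362, -0.202).

(-0.362, -0.202)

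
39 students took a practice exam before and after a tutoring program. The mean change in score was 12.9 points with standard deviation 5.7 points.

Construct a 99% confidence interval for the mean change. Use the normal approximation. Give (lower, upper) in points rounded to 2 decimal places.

Paired design: SE = s_d/√n = 5.7/√39 = 0.9127.
z* = 2.576; margin of error = 2.576 × 0.9127 = 2.3511.
12.9 ± 2.3511 → (10.55, 15.25).

(10.55, 15.25)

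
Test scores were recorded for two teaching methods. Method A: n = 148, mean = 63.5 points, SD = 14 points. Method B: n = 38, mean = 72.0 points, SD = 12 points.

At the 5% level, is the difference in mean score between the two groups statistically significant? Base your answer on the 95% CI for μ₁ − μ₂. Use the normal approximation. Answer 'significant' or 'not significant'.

SE₁ = s₁/√n₁ = 14/√148 = 1.1508; SE₂ = 12/√38 = 1.9467.
Independent samples, unequal variances: SE_diff = √(SE₁² + SE₂²) = √(1.32434064 + 3.78964089) = 2.2614.
z* = 1.960, so margin of error = 1.960 × 2.2614 = 4.4323.
Difference in means = 63.5 − 72.0 = -8.5000.
-8.5000 ± 4.4323 → (-12.9323, -4.0677).
The interval (-12.9323, -4.0677) does not contain 0, so the difference is significant.

significant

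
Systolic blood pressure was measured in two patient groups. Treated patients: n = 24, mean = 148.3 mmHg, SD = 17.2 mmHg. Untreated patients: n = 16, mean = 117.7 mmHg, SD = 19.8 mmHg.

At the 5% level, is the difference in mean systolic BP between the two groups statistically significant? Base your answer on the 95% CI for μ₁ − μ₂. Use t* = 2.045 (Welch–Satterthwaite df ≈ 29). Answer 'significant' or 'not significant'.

significant

Per-group SEs: s₁/√n₁ = 17.2/√24 = 3.5109, s₂/√n₂ = 19.8/√16 = 4.9500.
Unpooled SE of the difference: √(12.32641881 + 24.5025) = 6.0687.
Margin of error = t* · SE = 2.045 × 6.0687 = 12.4105.
x̄₁ − x̄₂ = 148.3 − 117.7 = 30.6000.
CI: 30.6000 ± 12.4105 = (18.1895, 43.0105).
The interval (18.1895, 43.0105) does not contain 0, so the difference is significant.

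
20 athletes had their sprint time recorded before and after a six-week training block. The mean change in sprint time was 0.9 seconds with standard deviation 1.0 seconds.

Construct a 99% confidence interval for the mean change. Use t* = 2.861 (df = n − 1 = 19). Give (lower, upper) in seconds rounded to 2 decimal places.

This is a matched-pairs design, so SE = s_d/√n = 1.0/√20 = 0.2236.
Margin = 2.861 × 0.2236 = 0.6397; the interval is 0.9 ± 0.6397 = (0.26, 1.54).

(0.26, 1.54)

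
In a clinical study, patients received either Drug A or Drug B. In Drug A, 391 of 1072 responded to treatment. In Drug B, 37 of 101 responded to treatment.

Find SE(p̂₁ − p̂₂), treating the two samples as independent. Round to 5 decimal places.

0.05014

p̂₁ = 391/1072 = 0.3647 and p̂₂ = 37/101 = 0.3663.
SE₁ = √(p̂₁(1−p̂₁)/n₁) = √(0.3647·0.6353/1072) = 0.01470; SE₂ = √(0.3663·0.6337/101) = 0.04794.
Independent samples: SE of the difference = √(SE₁² + SE₂²) = √(0.00021609 + 0.0022982436) = 0.05014.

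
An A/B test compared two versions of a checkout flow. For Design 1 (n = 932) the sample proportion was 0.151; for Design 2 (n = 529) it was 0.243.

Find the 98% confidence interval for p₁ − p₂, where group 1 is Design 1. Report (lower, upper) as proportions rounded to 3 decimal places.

(-0.143, -0.041)

The two standard errors are √(0.1510×0.8490/932) = 0.01173 and √(0.2430×0.7570/529) = 0.01865.
Because the samples are independent, SE_diff = √(0.01173² + 0.01865²) = 0.02203.
Using z* = 2.326 for 98%, ME = 2.326 × 0.02203 = 0.05124.
p̂₁ − p̂₂ = -0.0920; interval -0.0920 ± 0.05124 gives (-0.143, -0.041).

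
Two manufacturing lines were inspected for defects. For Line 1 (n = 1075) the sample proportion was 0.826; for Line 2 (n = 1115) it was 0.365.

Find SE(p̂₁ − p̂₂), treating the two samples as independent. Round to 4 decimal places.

0.0185

SE₁ = √(p̂₁(1−p̂₁)/n₁) = √(0.8260·0.1740/1075) = 0.01156; SE₂ = √(0.3650·0.6350/1115) = 0.01442.
Independent samples: SE of the difference = √(SE₁² + SE₂²) = √(0.0001336336 + 0.0002079364) = 0.01848.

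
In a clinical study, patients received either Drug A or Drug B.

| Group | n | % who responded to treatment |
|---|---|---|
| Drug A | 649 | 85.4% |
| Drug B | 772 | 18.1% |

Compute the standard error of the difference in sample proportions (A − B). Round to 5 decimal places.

SE₁ = √(p̂₁(1−p̂₁)/n₁) = √(0.8540·0.1460/649) = 0.01386; SE₂ = √(0.1810·0.8190/772) = 0.01386.
Independent samples: SE of the difference = √(SE₁² + SE₂²) = √(0.0001920996 + 0.0001920996) = 0.01960.

0.01960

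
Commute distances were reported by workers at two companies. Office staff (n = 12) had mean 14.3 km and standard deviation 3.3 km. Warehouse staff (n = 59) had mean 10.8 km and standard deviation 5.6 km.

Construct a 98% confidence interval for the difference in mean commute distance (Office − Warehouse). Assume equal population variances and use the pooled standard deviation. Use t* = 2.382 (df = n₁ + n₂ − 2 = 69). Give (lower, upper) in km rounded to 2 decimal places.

s_p = √[((n₁−1)s₁² + (n₂−1)s₂²)/(n₁+n₂−2)] = √[(11·3.3² + 58·5.6²)/69] = 5.3006.
SE = 5.3006·√(1/12 + 1/59) = 1.6786.
With t* = 2.382, margin = 2.382 × 1.6786 = 3.9984.
x̄₁ − x̄₂ = 14.3 − 10.8 = 3.5000; interval 3.5000 ± 3.9984 = (-0.50, 7.50).

(-0.50, 7.50)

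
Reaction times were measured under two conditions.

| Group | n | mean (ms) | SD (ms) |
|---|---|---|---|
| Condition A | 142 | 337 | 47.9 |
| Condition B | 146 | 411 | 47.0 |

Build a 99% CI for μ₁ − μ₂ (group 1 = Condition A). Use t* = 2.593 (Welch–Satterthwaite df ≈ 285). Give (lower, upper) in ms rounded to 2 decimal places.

(-88.50, -59.50)

SE₁ = s₁/√n₁ = 47.9/√142 = 4.0197; SE₂ = 47.0/√146 = 3.8897.
Independent samples, unequal variances: SE_diff = √(SE₁² + SE₂²) = √(16.15798809 + 15.12976609) = 5.5935.
t* = 2.593, so margin of error = 2.593 × 5.5935 = 14.5039.
Difference in means = 337 − 411 = -74.0000.
-74.0000 ± 14.5039 → (-88.50, -59.50).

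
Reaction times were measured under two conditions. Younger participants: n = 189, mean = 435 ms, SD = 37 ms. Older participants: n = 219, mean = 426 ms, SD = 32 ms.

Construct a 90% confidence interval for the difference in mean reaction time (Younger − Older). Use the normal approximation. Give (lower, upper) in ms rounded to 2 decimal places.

SE₁ = s₁/√n₁ = 37/√189 = 2.6914; SE₂ = 32/√219 = 2.1624.
Independent samples, unequal variances: SE_diff = √(SE₁² + SE₂²) = √(7.24363396 + 4.67597376) = 3.4525.
z* = 1.645, so margin of error = 1.645 × 3.4525 = 5.6794.
Difference in means = 435 − 426 = 9.0000.
9.0000 ± 5.6794 → (3.32, 14.68).

(3.32, 14.68)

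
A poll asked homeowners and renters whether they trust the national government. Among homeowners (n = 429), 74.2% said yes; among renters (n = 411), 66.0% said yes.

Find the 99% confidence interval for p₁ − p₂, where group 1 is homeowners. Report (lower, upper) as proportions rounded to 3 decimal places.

(0.001, 0.163)

The two standard errors are √(0.7420×0.2580/429) = 0.02112 and √(0.6600×0.3400/411) = 0.02337.
Because the samples are independent, SE_diff = √(0.02112² + 0.02337²) = 0.03150.
Using z* = 2.576 for 99%, ME = 2.576 × 0.03150 = 0.08114.
p̂₁ − p̂₂ = 0.0820; interval 0.0820 ± 0.08114 gives (0.001, 0.163).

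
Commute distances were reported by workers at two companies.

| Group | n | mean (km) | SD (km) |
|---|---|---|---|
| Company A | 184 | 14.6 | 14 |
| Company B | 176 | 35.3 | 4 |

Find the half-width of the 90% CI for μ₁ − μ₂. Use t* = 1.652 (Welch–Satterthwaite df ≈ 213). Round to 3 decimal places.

Per-group SEs: s₁/√n₁ = 14/√184 = 1.0321, s₂/√n₂ = 4/√176 = 0.3015.
Unpooled SE of the difference: √(1.06523041 + 0.09090225) = 1.0752.
Margin of error = t* · SE = 1.652 × 1.0752 = 1.7762.

1.776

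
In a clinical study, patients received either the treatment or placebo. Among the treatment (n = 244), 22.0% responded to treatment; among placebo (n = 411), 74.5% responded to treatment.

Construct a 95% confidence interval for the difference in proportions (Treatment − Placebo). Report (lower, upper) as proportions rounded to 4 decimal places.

Each SE is √(p̂(1−p̂)/n): √(0.2200·0.7800/244) = 0.02652 and √(0.7450·0.2550/411) = 0.02150.
SE(p̂₁ − p̂₂) = √(SE₁² + SE₂²) = √(0.0007033104 + 0.00046225) = 0.03414, since the two samples are independent.
At 95% confidence z* = 1.960; margin = 1.960 × 0.03414 = 0.06691.
The difference is 0.2200 − 0.7450 = -0.5250, so the interval is -0.5250 ± 0.06691 = (-0.5919, -0.4581).

(-0.5919, -0.4581)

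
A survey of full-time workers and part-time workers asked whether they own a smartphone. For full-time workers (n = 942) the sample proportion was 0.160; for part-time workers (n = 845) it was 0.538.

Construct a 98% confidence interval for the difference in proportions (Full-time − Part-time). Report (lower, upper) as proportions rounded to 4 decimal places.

(-0.4266, -0.3294)

The two standard errors are √(0.1600×0.8400/942) = 0.01194 and √(0.5380×0.4620/845) = 0.01715.
Because the samples are independent, SE_diff = √(0.01194² + 0.01715²) = 0.02090.
Using z* = 2.326 for 98%, ME = 2.326 × 0.02090 = 0.04861.
p̂₁ − p̂₂ = -0.3780; interval -0.3780 ± 0.04861 gives (-0.4266, -0.3294).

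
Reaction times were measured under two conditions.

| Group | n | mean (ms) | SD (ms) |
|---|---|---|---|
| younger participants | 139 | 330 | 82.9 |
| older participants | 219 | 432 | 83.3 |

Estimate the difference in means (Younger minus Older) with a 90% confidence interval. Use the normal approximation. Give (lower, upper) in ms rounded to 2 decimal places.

(-116.82, -87.18)

Standard errors of each mean: 82.9/√139 = 7.0315 and 83.3/√219 = 5.6289.
SE(x̄₁ − x̄₂) = √(7.0315² + 5.6289²) = 9.0070 for independent samples with unequal variances.
With z* = 1.645, the margin is 1.645 × 9.0070 = 14.8165.
x̄₁ − x̄₂ = 330 − 432 = -102.0000; the interval is -102.0000 ± 14.8165 = (-116.82, -87.18).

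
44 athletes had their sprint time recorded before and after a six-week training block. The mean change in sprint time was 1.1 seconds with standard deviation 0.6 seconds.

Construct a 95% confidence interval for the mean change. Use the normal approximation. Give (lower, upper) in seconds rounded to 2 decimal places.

(0.92, 1.28)

This is a matched-pairs design, so SE = s_d/√n = 0.6/√44 = 0.0905.
Margin = 1.960 × 0.0905 = 0.1774; the interval is 1.1 ± 0.1774 = (0.92, 1.28).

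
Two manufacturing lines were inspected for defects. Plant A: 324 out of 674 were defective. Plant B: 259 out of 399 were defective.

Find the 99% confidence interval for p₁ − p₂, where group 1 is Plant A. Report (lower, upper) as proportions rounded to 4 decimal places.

First, p̂₁ = 324/674 = 0.4807; p̂₂ = 259/399 = 0.6491.
The two standard errors are √(0.4807×0.5193/674) = 0.01924 and √(0.6491×0.3509/399) = 0.02389.
Because the samples are independent, SE_diff = √(0.01924² + 0.02389²) = 0.03067.
Using z* = 2.576 for 99%, ME = 2.576 × 0.03067 = 0.07901.
p̂₁ − p̂₂ = -0.1684; interval -0.1684 ± 0.07901 gives (-0.2474, -0.0894).

(-0.2474, -0.0894)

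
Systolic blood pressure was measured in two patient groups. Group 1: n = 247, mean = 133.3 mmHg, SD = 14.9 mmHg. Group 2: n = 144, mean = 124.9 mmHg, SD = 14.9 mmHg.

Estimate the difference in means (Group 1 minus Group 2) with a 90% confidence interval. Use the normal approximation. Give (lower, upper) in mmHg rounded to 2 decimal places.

(5.83, 10.97)

SE₁ = s₁/√n₁ = 14.9/√247 = 0.9481; SE₂ = 14.9/√144 = 1.2417.
Independent samples, unequal variances: SE_diff = √(SE₁² + SE₂²) = √(0.89889361 + 1.54181889) = 1.5623.
z* = 1.645, so margin of error = 1.645 × 1.5623 = 2.5700.
Difference in means = 133.3 − 124.9 = 8.4000.
8.4000 ± 2.5700 → (5.83, 10.97).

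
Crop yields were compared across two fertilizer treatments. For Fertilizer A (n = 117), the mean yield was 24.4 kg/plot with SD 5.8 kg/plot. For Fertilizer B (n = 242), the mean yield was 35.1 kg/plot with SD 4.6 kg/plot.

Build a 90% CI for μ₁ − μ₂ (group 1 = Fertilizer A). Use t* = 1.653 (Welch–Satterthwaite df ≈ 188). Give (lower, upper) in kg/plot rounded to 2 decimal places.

(-11.71, -9.69)

Per-group SEs: s₁/√n₁ = 5.8/√117 = 0.5362, s₂/√n₂ = 4.6/√242 = 0.2957.
Unpooled SE of the difference: √(0.28751044 + 0.08743849) = 0.6123.
Margin of error = t* · SE = 1.653 × 0.6123 = 1.0121.
x̄₁ − x̄₂ = 24.4 − 35.1 = -10.7000.
CI: -10.7000 ± 1.0121 = (-11.71, -9.69).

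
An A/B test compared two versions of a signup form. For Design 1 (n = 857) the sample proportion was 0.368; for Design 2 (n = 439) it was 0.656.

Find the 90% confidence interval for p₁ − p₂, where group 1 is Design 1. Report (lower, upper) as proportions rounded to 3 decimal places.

The two standard errors are √(0.3680×0.6320/857) = 0.01647 and √(0.6560×0.3440/439) = 0.02267.
Because the samples are independent, SE_diff = √(0.01647² + 0.02267²) = 0.02802.
Using z* = 1.645 for 90%, ME = 1.645 × 0.02802 = 0.04609.
p̂₁ − p̂₂ = -0.2880; interval -0.2880 ± 0.04609 gives (-0.334, -0.242).

(-0.334, -0.242)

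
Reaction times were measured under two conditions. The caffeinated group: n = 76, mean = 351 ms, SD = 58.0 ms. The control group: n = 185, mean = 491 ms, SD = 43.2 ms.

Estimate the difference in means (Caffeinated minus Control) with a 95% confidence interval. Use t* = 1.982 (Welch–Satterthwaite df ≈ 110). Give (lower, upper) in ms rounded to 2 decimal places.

(-154.61, -125.39)

Standard errors of each mean: 58.0/√76 = 6.6531 and 43.2/√185 = 3.1761.
SE(x̄₁ − x̄₂) = √(6.6531² + 3.1761²) = 7.3723 for independent samples with unequal variances.
With t* = 1.982, the margin is 1.982 × 7.3723 = 14.6119.
x̄₁ − x̄₂ = 351 − 491 = -140.0000; the interval is -140.0000 ± 14.6119 = (-154.61, -125.39).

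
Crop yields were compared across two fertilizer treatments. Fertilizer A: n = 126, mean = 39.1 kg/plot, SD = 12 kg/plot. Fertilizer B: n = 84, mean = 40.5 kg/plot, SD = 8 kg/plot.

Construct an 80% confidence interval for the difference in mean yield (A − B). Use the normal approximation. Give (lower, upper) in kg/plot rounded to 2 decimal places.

(-3.17, 0.37)

SE₁ = s₁/√n₁ = 12/√126 = 1.0690; SE₂ = 8/√84 = 0.8729.
Independent samples, unequal variances: SE_diff = √(SE₁² + SE₂²) = √(1.142761 + 0.76195441) = 1.3801.
z* = 1.282, so margin of error = 1.282 × 1.3801 = 1.7693.
Difference in means = 39.1 − 40.5 = -1.4000.
-1.4000 ± 1.7693 → (-3.17, 0.37).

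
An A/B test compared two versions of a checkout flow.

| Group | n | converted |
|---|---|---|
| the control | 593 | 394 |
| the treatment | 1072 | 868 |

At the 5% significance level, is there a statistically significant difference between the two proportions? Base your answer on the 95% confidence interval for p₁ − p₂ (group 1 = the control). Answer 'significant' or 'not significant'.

p̂₁ = 394/593 = 0.6644 and p̂₂ = 868/1072 = 0.8097.
SE₁ = √(p̂₁(1−p̂₁)/n₁) = √(0.6644·0.3356/593) = 0.01939; SE₂ = √(0.8097·0.1903/1072) = 0.01199.
Independent samples: SE of the difference = √(SE₁² + SE₂²) = √(0.0003759721 + 0.0001437601) = 0.02280.
z* for 95% confidence is 1.960, so the margin of error is 1.960 × 0.02280 = 0.04469.
Point estimate p̂₁ − p̂₂ = 0.6644 − 0.8097 = -0.1453.
-0.1453 ± 0.04469 → (-0.18999, -0.10061).
The interval (-0.18999, -0.10061) does not contain 0, so the difference is significant.

significant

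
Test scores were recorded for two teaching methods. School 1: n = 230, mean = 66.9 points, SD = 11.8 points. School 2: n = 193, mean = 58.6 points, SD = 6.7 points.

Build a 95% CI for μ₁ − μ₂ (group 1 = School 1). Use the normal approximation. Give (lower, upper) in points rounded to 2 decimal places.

SE₁ = s₁/√n₁ = 11.8/√230 = 0.7781; SE₂ = 6.7/√193 = 0.4823.
Independent samples, unequal variances: SE_diff = √(SE₁² + SE₂²) = √(0.60543961 + 0.23261329) = 0.9155.
z* = 1.960, so margin of error = 1.960 × 0.9155 = 1.7944.
Difference in means = 66.9 − 58.6 = 8.3000.
8.3000 ± 1.7944 → (6.51, 10.09).

(6.51, 10.09)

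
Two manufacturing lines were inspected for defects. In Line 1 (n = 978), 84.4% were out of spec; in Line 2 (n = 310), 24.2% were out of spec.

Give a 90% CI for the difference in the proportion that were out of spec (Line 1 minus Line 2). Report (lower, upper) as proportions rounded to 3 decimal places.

(0.558, 0.646)

Each SE is √(p̂(1−p̂)/n): √(0.8440·0.1560/978) = 0.01160 and √(0.2420·0.7580/310) = 0.02433.
SE(p̂₁ − p̂₂) = √(SE₁² + SE₂²) = √(0.00013456 + 0.0005919489) = 0.02695, since the two samples are independent.
At 90% confidence z* = 1.645; margin = 1.645 × 0.02695 = 0.04433.
The difference is 0.8440 − 0.2420 = 0.6020, so the interval is 0.6020 ± 0.04433 = (0.558, 0.646).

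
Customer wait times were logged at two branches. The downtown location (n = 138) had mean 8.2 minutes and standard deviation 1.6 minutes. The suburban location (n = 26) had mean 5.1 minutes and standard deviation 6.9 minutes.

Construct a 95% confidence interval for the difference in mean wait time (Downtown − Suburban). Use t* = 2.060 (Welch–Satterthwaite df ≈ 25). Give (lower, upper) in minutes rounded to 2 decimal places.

SE₁ = s₁/√n₁ = 1.6/√138 = 0.1362; SE₂ = 6.9/√26 = 1.3532.
Independent samples, unequal variances: SE_diff = √(SE₁² + SE₂²) = √(0.01855044 + 1.83115024) = 1.3600.
t* = 2.060, so margin of error = 2.060 × 1.3600 = 2.8016.
Difference in means = 8.2 − 5.1 = 3.1000.
3.1000 ± 2.8016 → (0.30, 5.90).

(0.30, 5.90)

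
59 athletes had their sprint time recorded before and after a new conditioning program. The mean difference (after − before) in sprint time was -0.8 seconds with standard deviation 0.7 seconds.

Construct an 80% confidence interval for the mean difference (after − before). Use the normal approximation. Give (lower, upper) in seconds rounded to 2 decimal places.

Paired design: SE = s_d/√n = 0.7/√59 = 0.0911.
z* = 1.282; margin of error = 1.282 × 0.0911 = 0.1168.
-0.8 ± 0.1168 → (-0.92, -0.68).

(-0.92, -0.68)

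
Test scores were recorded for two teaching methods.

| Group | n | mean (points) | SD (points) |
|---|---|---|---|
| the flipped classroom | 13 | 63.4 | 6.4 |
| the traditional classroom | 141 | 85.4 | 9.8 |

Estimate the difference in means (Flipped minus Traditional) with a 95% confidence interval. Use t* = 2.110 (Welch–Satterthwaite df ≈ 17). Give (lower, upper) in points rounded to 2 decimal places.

(-26.13, -17.87)

Per-group SEs: s₁/√n₁ = 6.4/√13 = 1.7750, s₂/√n₂ = 9.8/√141 = 0.8253.
Unpooled SE of the difference: √(3.150625 + 0.68112009) = 1.9575.
Margin of error = t* · SE = 2.110 × 1.9575 = 4.1303.
x̄₁ − x̄₂ = 63.4 − 85.4 = -22.0000.
CI: -22.0000 ± 4.1303 = (-26.13, -17.87).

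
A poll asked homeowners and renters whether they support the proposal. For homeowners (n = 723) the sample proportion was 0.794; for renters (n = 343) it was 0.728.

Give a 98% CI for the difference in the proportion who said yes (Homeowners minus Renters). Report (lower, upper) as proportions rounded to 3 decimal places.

(0.000, 0.132)

Each SE is √(p̂(1−p̂)/n): √(0.7940·0.2060/723) = 0.01504 and √(0.7280·0.2720/343) = 0.02403.
SE(p̂₁ − p̂₂) = √(SE₁² + SE₂²) = √(0.0002262016 + 0.0005774409) = 0.02835, since the two samples are independent.
At 98% confidence z* = 2.326; margin = 2.326 × 0.02835 = 0.06594.
The difference is 0.7940 − 0.7280 = 0.0660, so the interval is 0.0660 ± 0.06594 = (0.000, 0.132).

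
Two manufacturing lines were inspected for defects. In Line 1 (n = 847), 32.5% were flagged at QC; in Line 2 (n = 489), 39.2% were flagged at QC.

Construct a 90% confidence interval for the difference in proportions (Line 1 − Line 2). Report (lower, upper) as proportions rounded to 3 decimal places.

The two standard errors are √(0.3250×0.6750/847) = 0.01609 and √(0.3920×0.6080/489) = 0.02208.
Because the samples are independent, SE_diff = √(0.01609² + 0.02208²) = 0.02732.
Using z* = 1.645 for 90%, ME = 1.645 × 0.02732 = 0.04494.
p̂₁ − p̂₂ = -0.0670; interval -0.0670 ± 0.04494 gives (-0.112, -0.022).

(-0.112, -0.022)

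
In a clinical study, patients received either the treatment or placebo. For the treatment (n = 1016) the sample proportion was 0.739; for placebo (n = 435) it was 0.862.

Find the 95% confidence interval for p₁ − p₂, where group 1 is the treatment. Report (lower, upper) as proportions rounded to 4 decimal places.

The two standard errors are √(0.7390×0.2610/1016) = 0.01378 and √(0.8620×0.1380/435) = 0.01654.
Because the samples are independent, SE_diff = √(0.01378² + 0.01654²) = 0.02153.
Using z* = 1.960 for 95%, ME = 1.960 × 0.02153 = 0.04220.
p̂₁ − p̂₂ = -0.1230; interval -0.1230 ± 0.04220 gives (-0.1652, -0.0808).

(-0.1652, -0.0808)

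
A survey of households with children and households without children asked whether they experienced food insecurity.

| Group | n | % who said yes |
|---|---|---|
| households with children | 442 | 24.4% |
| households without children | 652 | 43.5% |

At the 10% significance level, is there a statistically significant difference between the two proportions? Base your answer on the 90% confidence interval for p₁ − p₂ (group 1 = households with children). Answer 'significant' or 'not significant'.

significant

SE₁ = √(p̂₁(1−p̂₁)/n₁) = √(0.2440·0.7560/442) = 0.02043; SE₂ = √(0.4350·0.5650/652) = 0.01942.
Independent samples: SE of the difference = √(SE₁² + SE₂²) = √(0.0004173849 + 0.0003771364) = 0.02819.
z* for 90% confidence is 1.645, so the margin of error is 1.645 × 0.02819 = 0.04637.
Point estimate p̂₁ − p̂₂ = 0.2440 − 0.4350 = -0.1910.
-0.1910 ± 0.04637 → (-0.23737, -0.14463).
The interval (-0.23737, -0.14463) does not contain 0, so the difference is significant.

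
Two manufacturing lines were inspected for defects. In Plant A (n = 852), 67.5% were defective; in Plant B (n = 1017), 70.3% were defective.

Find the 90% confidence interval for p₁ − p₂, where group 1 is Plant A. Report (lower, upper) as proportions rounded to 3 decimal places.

SE₁ = √(p̂₁(1−p̂₁)/n₁) = √(0.6750·0.3250/852) = 0.01605; SE₂ = √(0.7030·0.2970/1017) = 0.01433.
Independent samples: SE of the difference = √(SE₁² + SE₂²) = √(0.0002576025 + 0.0002053489) = 0.02152.
z* for 90% confidence is 1.645, so the margin of error is 1.645 × 0.02152 = 0.03540.
Point estimate p̂₁ − p̂₂ = 0.6750 − 0.7030 = -0.0280.
-0.0280 ± 0.03540 → (-0.063, 0.007).

(-0.063, 0.007)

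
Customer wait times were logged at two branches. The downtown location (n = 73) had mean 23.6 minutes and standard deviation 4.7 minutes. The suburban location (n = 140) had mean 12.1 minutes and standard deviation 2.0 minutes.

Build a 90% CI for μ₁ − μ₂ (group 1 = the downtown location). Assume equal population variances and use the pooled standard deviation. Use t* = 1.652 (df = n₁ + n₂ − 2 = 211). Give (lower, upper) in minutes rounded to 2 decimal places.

(10.74, 12.26)

Pooled variance s_p² = [72·4.7² + 139·2.0²] / (73+140−2) = 10.1729, so s_p = 3.1895.
SE_diff = s_p·√(1/n₁ + 1/n₂) = 3.1895·√(1/73 + 1/140) = 0.4605.
t* = 1.652; margin = 1.652 × 0.4605 = 0.7607.
Difference = 23.6 − 12.1 = 11.5000.
11.5000 ± 0.7607 → (10.74, 12.26).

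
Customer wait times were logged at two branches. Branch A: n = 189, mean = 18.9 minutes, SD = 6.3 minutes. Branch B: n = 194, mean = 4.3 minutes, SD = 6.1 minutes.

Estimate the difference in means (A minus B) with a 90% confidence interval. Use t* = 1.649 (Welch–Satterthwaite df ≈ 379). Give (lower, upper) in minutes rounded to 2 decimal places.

(13.55, 15.65)

Standard errors of each mean: 6.3/√189 = 0.4583 and 6.1/√194 = 0.4380.
SE(x̄₁ − x̄₂) = √(0.4583² + 0.4380²) = 0.6339 for independent samples with unequal variances.
With t* = 1.649, the margin is 1.649 × 0.6339 = 1.0453.
x̄₁ − x̄₂ = 18.9 − 4.3 = 14.6000; the interval is 14.6000 ± 1.0453 = (13.55, 15.65).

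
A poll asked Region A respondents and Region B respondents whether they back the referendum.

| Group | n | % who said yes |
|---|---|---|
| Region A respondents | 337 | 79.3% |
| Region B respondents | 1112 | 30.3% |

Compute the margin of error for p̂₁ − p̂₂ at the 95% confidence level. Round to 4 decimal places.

0.0510

SE₁ = √(p̂₁(1−p̂₁)/n₁) = √(0.7930·0.2070/337) = 0.02207; SE₂ = √(0.3030·0.6970/1112) = 0.01378.
Independent samples: SE of the difference = √(SE₁² + SE₂²) = √(0.0004870849 + 0.0001898884) = 0.02602.
z* for 95% confidence is 1.960, so the margin of error is 1.960 × 0.02602 = 0.05100.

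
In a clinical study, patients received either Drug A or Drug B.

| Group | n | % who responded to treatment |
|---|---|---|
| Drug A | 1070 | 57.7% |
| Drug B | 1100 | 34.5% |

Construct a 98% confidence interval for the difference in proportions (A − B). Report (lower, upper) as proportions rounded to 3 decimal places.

(0.184, 0.280)

The two standard errors are √(0.5770×0.4230/1070) = 0.01510 and √(0.3450×0.6550/1100) = 0.01433.
Because the samples are independent, SE_diff = √(0.01510² + 0.01433²) = 0.02082.
Using z* = 2.326 for 98%, ME = 2.326 × 0.02082 = 0.04843.
p̂₁ − p̂₂ = 0.2320; interval 0.2320 ± 0.04843 gives (0.184, 0.280).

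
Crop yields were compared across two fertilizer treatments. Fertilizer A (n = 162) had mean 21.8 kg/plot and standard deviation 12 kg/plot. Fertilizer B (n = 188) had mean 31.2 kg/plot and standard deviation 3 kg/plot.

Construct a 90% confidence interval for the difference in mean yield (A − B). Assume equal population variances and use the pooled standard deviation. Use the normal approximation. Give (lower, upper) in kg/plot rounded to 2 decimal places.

(-10.89, -7.91)

Pooled variance s_p² = [161·12² + 187·3²] / (162+188−2) = 71.4569, so s_p = 8.4532.
SE_diff = s_p·√(1/n₁ + 1/n₂) = 8.4532·√(1/162 + 1/188) = 0.9062.
z* = 1.645; margin = 1.645 × 0.9062 = 1.4907.
Difference = 21.8 − 31.2 = -9.4000.
-9.4000 ± 1.4907 → (-10.89, -7.91).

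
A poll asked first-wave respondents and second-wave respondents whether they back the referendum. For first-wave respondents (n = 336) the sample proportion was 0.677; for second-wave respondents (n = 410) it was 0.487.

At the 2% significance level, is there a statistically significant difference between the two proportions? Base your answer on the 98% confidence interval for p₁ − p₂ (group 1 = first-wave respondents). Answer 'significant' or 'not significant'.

significant

Each SE is √(p̂(1−p̂)/n): √(0.6770·0.3230/336) = 0.02551 and √(0.4870·0.5130/410) = 0.02468.
SE(p̂₁ − p̂₂) = √(SE₁² + SE₂²) = √(0.0006507601 + 0.0006091024) = 0.03549, since the two samples are independent.
At 98% confidence z* = 2.326; margin = 2.326 × 0.03549 = 0.08255.
The difference is 0.6770 − 0.4870 = 0.1900, so the interval is 0.1900 ± 0.08255 = (0.10745, 0.27255).
The interval (0.10745, 0.27255) does not contain 0, so the difference is significant.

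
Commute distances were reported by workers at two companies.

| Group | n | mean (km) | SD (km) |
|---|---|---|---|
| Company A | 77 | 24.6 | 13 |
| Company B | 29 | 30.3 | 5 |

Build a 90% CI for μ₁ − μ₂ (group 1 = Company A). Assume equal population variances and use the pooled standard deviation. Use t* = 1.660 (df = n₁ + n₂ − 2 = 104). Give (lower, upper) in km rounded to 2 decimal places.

(-9.83, -1.57)

Pooled variance s_p² = [76·13² + 28·5²] / (77+29−2) = 130.2308, so s_p = 11.4119.
SE_diff = s_p·√(1/n₁ + 1/n₂) = 11.4119·√(1/77 + 1/29) = 2.4864.
t* = 1.660; margin = 1.660 × 2.4864 = 4.1274.
Difference = 24.6 − 30.3 = -5.7000.
-5.7000 ± 4.1274 → (-9.83, -1.57).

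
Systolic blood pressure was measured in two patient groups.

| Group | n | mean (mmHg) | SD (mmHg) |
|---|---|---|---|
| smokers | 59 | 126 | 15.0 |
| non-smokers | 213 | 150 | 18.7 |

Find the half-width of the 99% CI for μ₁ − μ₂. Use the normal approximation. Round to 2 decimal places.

6.02

Standard errors of each mean: 15.0/√59 = 1.9528 and 18.7/√213 = 1.2813.
SE(x̄₁ − x̄₂) = √(1.9528² + 1.2813²) = 2.3356 for independent samples with unequal variances.
With z* = 2.576, the margin is 2.576 × 2.3356 = 6.0165.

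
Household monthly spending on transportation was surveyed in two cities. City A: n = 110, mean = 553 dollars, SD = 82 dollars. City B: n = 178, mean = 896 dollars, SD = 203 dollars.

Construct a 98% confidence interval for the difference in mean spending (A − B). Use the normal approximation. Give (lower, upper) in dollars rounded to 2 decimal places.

SE₁ = s₁/√n₁ = 82/√110 = 7.8184; SE₂ = 203/√178 = 15.2155.
Independent samples, unequal variances: SE_diff = √(SE₁² + SE₂²) = √(61.12737856 + 231.51144025) = 17.1067.
z* = 2.326, so margin of error = 2.326 × 17.1067 = 39.7902.
Difference in means = 553 − 896 = -343.0000.
-343.0000 ± 39.7902 → (-382.79, -303.21).

(-382.79, -303.21)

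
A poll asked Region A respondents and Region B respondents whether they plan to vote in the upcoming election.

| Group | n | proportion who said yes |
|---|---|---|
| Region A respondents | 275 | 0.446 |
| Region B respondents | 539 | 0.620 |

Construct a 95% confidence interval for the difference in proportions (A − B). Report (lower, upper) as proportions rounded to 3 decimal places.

SE₁ = √(p̂₁(1−p̂₁)/n₁) = √(0.4460·0.5540/275) = 0.02997; SE₂ = √(0.6200·0.3800/539) = 0.02091.
Independent samples: SE of the difference = √(SE₁² + SE₂²) = √(0.0008982009 + 0.0004372281) = 0.03654.
z* for 95% confidence is 1.960, so the margin of error is 1.960 × 0.03654 = 0.07162.
Point estimate p̂₁ − p̂₂ = 0.4460 − 0.6200 = -0.1740.
-0.1740 ± 0.07162 → (-0.246, -0.102).

(-0.246, -0.102)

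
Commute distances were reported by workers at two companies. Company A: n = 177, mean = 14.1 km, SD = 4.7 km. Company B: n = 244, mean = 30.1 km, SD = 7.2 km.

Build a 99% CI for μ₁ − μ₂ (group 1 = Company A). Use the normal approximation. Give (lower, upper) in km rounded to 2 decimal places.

Per-group SEs: s₁/√n₁ = 4.7/√177 = 0.3533, s₂/√n₂ = 7.2/√244 = 0.4609.
Unpooled SE of the difference: √(0.12482089 + 0.21242881) = 0.5807.
Margin of error = z* · SE = 2.576 × 0.5807 = 1.4959.
x̄₁ − x̄₂ = 14.1 − 30.1 = -16.0000.
CI: -16.0000 ± 1.4959 = (-17.50, -14.50).

(-17.50, -14.50)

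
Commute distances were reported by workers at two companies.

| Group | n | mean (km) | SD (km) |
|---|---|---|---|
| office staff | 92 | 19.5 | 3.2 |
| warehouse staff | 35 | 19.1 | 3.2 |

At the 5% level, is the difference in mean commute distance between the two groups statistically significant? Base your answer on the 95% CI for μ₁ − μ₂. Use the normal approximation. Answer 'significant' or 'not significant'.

Per-group SEs: s₁/√n₁ = 3.2/√92 = 0.3336, s₂/√n₂ = 3.2/√35 = 0.5409.
Unpooled SE of the difference: √(0.11128896 + 0.29257281) = 0.6355.
Margin of error = z* · SE = 1.960 × 0.6355 = 1.2456.
x̄₁ − x̄₂ = 19.5 − 19.1 = 0.4000.
CI: 0.4000 ± 1.2456 = (-0.8456, 1.6456).
The interval (-0.8456, 1.6456) contains 0, so the difference is not significant.

not significant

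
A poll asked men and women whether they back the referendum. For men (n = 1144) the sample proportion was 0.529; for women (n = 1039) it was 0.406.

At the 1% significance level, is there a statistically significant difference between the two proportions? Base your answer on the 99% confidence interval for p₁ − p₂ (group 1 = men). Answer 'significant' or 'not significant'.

Each SE is √(p̂(1−p̂)/n): √(0.5290·0.4710/1144) = 0.01476 and √(0.4060·0.5940/1039) = 0.01524.
SE(p̂₁ − p̂₂) = √(SE₁² + SE₂²) = √(0.0002178576 + 0.0002322576) = 0.02122, since the two samples are independent.
At 99% confidence z* = 2.576; margin = 2.576 × 0.02122 = 0.05466.
The difference is 0.5290 − 0.4060 = 0.1230, so the interval is 0.1230 ± 0.05466 = (0.06834, 0.17766).
The interval (0.06834, 0.17766) does not contain 0, so the difference is significant.

significant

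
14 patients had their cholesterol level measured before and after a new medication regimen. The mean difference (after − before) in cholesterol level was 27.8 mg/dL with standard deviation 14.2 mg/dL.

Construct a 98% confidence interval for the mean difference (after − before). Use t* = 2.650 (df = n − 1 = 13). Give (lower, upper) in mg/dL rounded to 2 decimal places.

Paired design: SE = s_d/√n = 14.2/√14 = 3.7951.
t* = 2.650; margin of error = 2.650 × 3.7951 = 10.0570.
27.8 ± 10.0570 → (17.74, 37.86).

(17.74, 37.86)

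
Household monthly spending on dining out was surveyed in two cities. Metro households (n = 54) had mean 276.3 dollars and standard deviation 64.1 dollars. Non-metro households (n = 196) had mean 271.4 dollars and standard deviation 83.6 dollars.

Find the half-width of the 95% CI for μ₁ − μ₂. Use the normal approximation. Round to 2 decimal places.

20.72

SE₁ = s₁/√n₁ = 64.1/√54 = 8.7229; SE₂ = 83.6/√196 = 5.9714.
Independent samples, unequal variances: SE_diff = √(SE₁² + SE₂²) = √(76.08898441 + 35.65761796) = 10.5710.
z* = 1.960, so margin of error = 1.960 × 10.5710 = 20.7192.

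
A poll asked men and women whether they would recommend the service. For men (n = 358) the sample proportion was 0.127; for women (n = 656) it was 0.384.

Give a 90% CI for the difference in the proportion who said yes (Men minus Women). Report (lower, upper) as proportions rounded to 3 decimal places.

The two standard errors are √(0.1270×0.8730/358) = 0.01760 and √(0.3840×0.6160/656) = 0.01899.
Because the samples are independent, SE_diff = √(0.01760² + 0.01899²) = 0.02589.
Using z* = 1.645 for 90%, ME = 1.645 × 0.02589 = 0.04259.
p̂₁ − p̂₂ = -0.2570; interval -0.2570 ± 0.04259 gives (-0.300, -0.214).

(-0.300, -0.214)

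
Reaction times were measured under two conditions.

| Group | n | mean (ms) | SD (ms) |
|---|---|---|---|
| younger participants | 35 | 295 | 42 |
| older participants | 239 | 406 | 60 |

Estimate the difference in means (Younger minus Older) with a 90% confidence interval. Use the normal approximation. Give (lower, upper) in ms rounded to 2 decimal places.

(-124.31, -97.69)

Standard errors of each mean: 42/√35 = 7.0993 and 60/√239 = 3.8811.
SE(x̄₁ − x̄₂) = √(7.0993² + 3.8811²) = 8.0909 for independent samples with unequal variances.
With z* = 1.645, the margin is 1.645 × 8.0909 = 13.3095.
x̄₁ − x̄₂ = 295 − 406 = -111.0000; the interval is -111.0000 ± 13.3095 = (-124.31, -97.69).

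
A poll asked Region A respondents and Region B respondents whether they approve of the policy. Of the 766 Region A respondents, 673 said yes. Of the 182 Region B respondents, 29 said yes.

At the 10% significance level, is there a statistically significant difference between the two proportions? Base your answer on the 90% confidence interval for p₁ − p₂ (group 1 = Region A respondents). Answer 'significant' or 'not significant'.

significant

p̂₁ = 673/766 = 0.8786 and p̂₂ = 29/182 = 0.1593.
SE₁ = √(p̂₁(1−p̂₁)/n₁) = √(0.8786·0.1214/766) = 0.01180; SE₂ = √(0.1593·0.8407/182) = 0.02713.
Independent samples: SE of the difference = √(SE₁² + SE₂²) = √(0.00013924 + 0.0007360369) = 0.02959.
z* for 90% confidence is 1.645, so the margin of error is 1.645 × 0.02959 = 0.04868.
Point estimate p̂₁ − p̂₂ = 0.8786 − 0.1593 = 0.7193.
0.7193 ± 0.04868 → (0.67062, 0.76798).
The interval (0.67062, 0.76798) does not contain 0, so the difference is significant.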